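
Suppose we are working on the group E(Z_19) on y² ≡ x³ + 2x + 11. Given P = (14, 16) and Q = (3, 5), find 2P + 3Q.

(3, 14)

First 2P:
Repeated addition: build up to 2P.
2P: tangent at (14, 16): λ = (3·14² + 2)/(2·16) ≡ 1/13. 13⁻¹ ≡ 3 (mod 19), so λ ≡ 1·3 ≡ 3.
  x = λ² - 14 - 14 = 9 - 28 ≡ 0; y = λ·(14 - 0) - 16 ≡ 7. → (0, 7)
2P = (0, 7).
Next 3Q:
Repeated addition: build up to 3Q.
2Q: tangent at (3, 5): λ = (3·3² + 2)/(2·5) ≡ 10/10. 10⁻¹ ≡ 2 (mod 19) since 10·2 = 20 ≡ 1, so λ ≡ 10·2 ≡ 1.
  x = λ² - 3 - 3 = 1 - 6 ≡ 14; y = λ·(3 - 14) - 5 ≡ 3. → (14, 3)
3Q: (14, 3) + (3, 5). λ = (5 - 3)/(3 - 14) ≡ 2/8 mod 19. 8⁻¹ ≡ 12 (mod 19), so λ ≡ 5.
  x = λ² - 14 - 3 = 25 - 17 ≡ 8; y = λ·(14 - 8) - 3 ≡ 8. → (8, 8)
3Q = (8, 8).
Finally 2P + 3Q:
(0, 7) + (8, 8). λ = (8 - 7)/(8 - 0) ≡ 1/8 mod 19. 8⁻¹ ≡ 12 (mod 19) since 8·12 = 96 ≡ 1, so λ ≡ 12.
  x = λ² - 0 - 8 = 144 - 8 ≡ 3; y = λ·(0 - 3) - 7 ≡ 14. → (3, 14)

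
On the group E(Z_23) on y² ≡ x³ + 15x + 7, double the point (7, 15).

tangent at (7, 15): λ = (3·7² + 15)/(2·15) ≡ 1/7. 7⁻¹ ≡ 10 (mod 23), so λ ≡ 1·10 ≡ 10.
  x = λ² - 7 - 7 = 100 - 14 ≡ 17; y = λ·(7 - 17) - 15 ≡ 0. → (17, 0)

(17, 0)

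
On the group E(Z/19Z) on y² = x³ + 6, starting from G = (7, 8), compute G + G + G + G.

(1, 8)

Repeated addition: build up to 4G.
2G: tangent at (7, 8): λ = (3·7² + 0)/(2·8) ≡ 14/16. 16⁻¹ ≡ 6 (mod 19), so λ ≡ 14·6 ≡ 8.
  x = λ² - 7 - 7 = 64 - 14 ≡ 12; y = λ·(7 - 12) - 8 ≡ 9. → (12, 9)
3G: (12, 9) + (7, 8). λ = (8 - 9)/(7 - 12) ≡ 18/14 mod 19. 14⁻¹ ≡ 15 (mod 19) since 14·15 = 210 ≡ 1, so λ ≡ 4.
  x = λ² - 12 - 7 = 16 - 19 ≡ 16; y = λ·(12 - 16) - 9 ≡ 13. → (16, 13)
4G: (16, 13) + (7, 8). λ = (8 - 13)/(7 - 16) ≡ 14/10 mod 19. 10⁻¹ ≡ 2 (mod 19) since 10·2 = 20 ≡ 1, so λ ≡ 9.
  x = λ² - 16 - 7 = 81 - 23 ≡ 1; y = λ·(16 - 1) - 13 ≡ 8. → (1, 8)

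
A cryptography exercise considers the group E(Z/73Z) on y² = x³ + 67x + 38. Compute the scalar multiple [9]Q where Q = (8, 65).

Repeated addition: build up to 9Q.
2Q: tangent at (8, 65): λ = (3·8² + 67)/(2·65) ≡ 40/57. 57⁻¹ ≡ 41 (mod 73), so λ ≡ 40·41 ≡ 34.
  x = λ² - 8 - 8 = 1156 - 16 ≡ 45; y = λ·(8 - 45) - 65 ≡ 64. → (45, 64)
3Q: (45, 64) + (8, 65). λ = (65 - 64)/(8 - 45) ≡ 1/36 mod 73. 36⁻¹ ≡ 71 (mod 73) since 36·71 = 2556 ≡ 1, so λ ≡ 71.
  x = λ² - 45 - 8 = 5041 - 53 ≡ 24; y = λ·(45 - 24) - 64 ≡ 40. → (24, 40)
4Q: (24, 40) + (8, 65). λ = (65 - 40)/(8 - 24) ≡ 25/57 mod 73. 57⁻¹ ≡ 41 (mod 73) since 57·41 = 2337 ≡ 1, so λ ≡ 3.
  x = λ² - 24 - 8 = 9 - 32 ≡ 50; y = λ·(24 - 50) - 40 ≡ 28. → (50, 28)
5Q: (50, 28) + (8, 65). λ = (65 - 28)/(8 - 50) ≡ 37/31 mod 73. 31⁻¹ ≡ 33 (mod 73) since 31·33 = 1023 ≡ 1, so λ ≡ 53.
  x = λ² - 50 - 8 = 2809 - 58 ≡ 50; y = λ·(50 - 50) - 28 ≡ 45. → (50, 45)
6Q: (50, 45) + (8, 65). λ = (65 - 45)/(8 - 50) ≡ 20/31 mod 73. 31⁻¹ ≡ 33 (mod 73) since 31·33 = 1023 ≡ 1, so λ ≡ 3.
  x = λ² - 50 - 8 = 9 - 58 ≡ 24; y = λ·(50 - 24) - 45 ≡ 33. → (24, 33)
7Q: (24, 33) + (8, 65). λ = (65 - 33)/(8 - 24) ≡ 32/57 mod 73. 57⁻¹ ≡ 41 (mod 73) since 57·41 = 2337 ≡ 1, so λ ≡ 71.
  x = λ² - 24 - 8 = 5041 - 32 ≡ 45; y = λ·(24 - 45) - 33 ≡ 9. → (45, 9)
8Q: (45, 9) + (8, 65). λ = (65 - 9)/(8 - 45) ≡ 56/36 mod 73. 36⁻¹ ≡ 71 (mod 73), so λ ≡ 34.
  x = λ² - 45 - 8 = 1156 - 53 ≡ 8; y = λ·(45 - 8) - 9 ≡ 8. → (8, 8)
9Q: (8, 8) + (8, 65): same x and y₁ ≡ -y₂, so the sum is O.

O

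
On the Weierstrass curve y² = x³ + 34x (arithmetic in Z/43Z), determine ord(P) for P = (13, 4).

11

2P: tangent at (13, 4): λ = (3·13² + 34)/(2·4) ≡ 25/8. 8⁻¹ ≡ 27 (mod 43) since 8·27 = 216 ≡ 1, so λ ≡ 25·27 ≡ 30.
  x = λ² - 13 - 13 = 900 - 26 ≡ 14; y = λ·(13 - 14) - 4 ≡ 9. → (14, 9)
3P: (14, 9) + (13, 4). λ = (4 - 9)/(13 - 14) ≡ 38/42 mod 43. 42⁻¹ ≡ 42 (mod 43) since 42·42 = 1764 ≡ 1, so λ ≡ 5.
  x = λ² - 14 - 13 = 25 - 27 ≡ 41; y = λ·(14 - 41) - 9 ≡ 28. → (41, 28)
4P: (41, 28) + (13, 4). λ = (4 - 28)/(13 - 41) ≡ 19/15 mod 43. 15⁻¹ ≡ 23 (mod 43), so λ ≡ 7.
  x = λ² - 41 - 13 = 49 - 54 ≡ 38; y = λ·(41 - 38) - 28 ≡ 36. → (38, 36)
5P: (38, 36) + (13, 4). λ = (4 - 36)/(13 - 38) ≡ 11/18 mod 43. 18⁻¹ ≡ 12 (mod 43), so λ ≡ 3.
  x = λ² - 38 - 13 = 9 - 51 ≡ 1; y = λ·(38 - 1) - 36 ≡ 32. → (1, 32)
6P: (1, 32) + (13, 4). λ = (4 - 32)/(13 - 1) ≡ 15/12 mod 43. 12⁻¹ ≡ 18 (mod 43), so λ ≡ 12.
  x = λ² - 1 - 13 = 144 - 14 ≡ 1; y = λ·(1 - 1) - 32 ≡ 11. → (1, 11)
7P: (1, 11) + (13, 4). λ = (4 - 11)/(13 - 1) ≡ 36/12 mod 43. 12⁻¹ ≡ 18 (mod 43), so λ ≡ 3.
  x = λ² - 1 - 13 = 9 - 14 ≡ 38; y = λ·(1 - 38) - 11 ≡ 7. → (38, 7)
8P: (38, 7) + (13, 4). λ = (4 - 7)/(13 - 38) ≡ 40/18 mod 43. 18⁻¹ ≡ 12 (mod 43) since 18·12 = 216 ≡ 1, so λ ≡ 7.
  x = λ² - 38 - 13 = 49 - 51 ≡ 41; y = λ·(38 - 41) - 7 ≡ 15. → (41, 15)
9P: (41, 15) + (13, 4). λ = (4 - 15)/(13 - 41) ≡ 32/15 mod 43. 15⁻¹ ≡ 23 (mod 43) since 15·23 = 345 ≡ 1, so λ ≡ 5.
  x = λ² - 41 - 13 = 25 - 54 ≡ 14; y = λ·(41 - 14) - 15 ≡ 34. → (14, 34)
10P: (14, 34) + (13, 4). λ = (4 - 34)/(13 - 14) ≡ 13/42 mod 43. 42⁻¹ ≡ 42 (mod 43), so λ ≡ 30.
  x = λ² - 14 - 13 = 900 - 27 ≡ 13; y = λ·(14 - 13) - 34 ≡ 39. → (13, 39)
11P: (13, 39) + (13, 4): same x and y₁ ≡ -y₂, so the sum is 𝒪.
11P = 𝒪, so the order is 11.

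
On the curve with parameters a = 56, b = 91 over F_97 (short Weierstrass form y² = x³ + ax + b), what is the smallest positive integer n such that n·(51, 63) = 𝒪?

2P: tangent at (51, 63): λ = (3·51² + 56)/(2·63) ≡ 2/29. 29⁻¹ ≡ 87 (mod 97), so λ ≡ 2·87 ≡ 77.
  x = λ² - 51 - 51 = 5929 - 102 ≡ 7; y = λ·(51 - 7) - 63 ≡ 27. → (7, 27)
3P: (7, 27) + (51, 63). λ = (63 - 27)/(51 - 7) ≡ 36/44 mod 97. 44⁻¹ ≡ 86 (mod 97), so λ ≡ 89.
  x = λ² - 7 - 51 = 7921 - 58 ≡ 6; y = λ·(7 - 6) - 27 ≡ 62. → (6, 62)
4P: (6, 62) + (51, 63). λ = (63 - 62)/(51 - 6) ≡ 1/45 mod 97. 45⁻¹ ≡ 69 (mod 97) since 45·69 = 3105 ≡ 1, so λ ≡ 69.
  x = λ² - 6 - 51 = 4761 - 57 ≡ 48; y = λ·(6 - 48) - 62 ≡ 47. → (48, 47)
5P: (48, 47) + (51, 63). λ = (63 - 47)/(51 - 48) ≡ 16/3 mod 97. 3⁻¹ ≡ 65 (mod 97) since 3·65 = 195 ≡ 1, so λ ≡ 70.
  x = λ² - 48 - 51 = 4900 - 99 ≡ 48; y = λ·(48 - 48) - 47 ≡ 50. → (48, 50)
6P: (48, 50) + (51, 63). λ = (63 - 50)/(51 - 48) ≡ 13/3 mod 97. 3⁻¹ ≡ 65 (mod 97), so λ ≡ 69.
  x = λ² - 48 - 51 = 4761 - 99 ≡ 6; y = λ·(48 - 6) - 50 ≡ 35. → (6, 35)
7P: (6, 35) + (51, 63). λ = (63 - 35)/(51 - 6) ≡ 28/45 mod 97. 45⁻¹ ≡ 69 (mod 97) since 45·69 = 3105 ≡ 1, so λ ≡ 89.
  x = λ² - 6 - 51 = 7921 - 57 ≡ 7; y = λ·(6 - 7) - 35 ≡ 70. → (7, 70)
8P: (7, 70) + (51, 63). λ = (63 - 70)/(51 - 7) ≡ 90/44 mod 97. 44⁻¹ ≡ 86 (mod 97), so λ ≡ 77.
  x = λ² - 7 - 51 = 5929 - 58 ≡ 51; y = λ·(7 - 51) - 70 ≡ 34. → (51, 34)
9P: (51, 34) + (51, 63): same x and y₁ ≡ -y₂, so the sum is 𝒪.
9P = 𝒪, so the order is 9.

9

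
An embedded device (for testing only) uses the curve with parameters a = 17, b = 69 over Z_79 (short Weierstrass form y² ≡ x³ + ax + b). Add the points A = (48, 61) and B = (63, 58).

(48, 61) + (63, 58). λ = (58 - 61)/(63 - 48) ≡ 76/15 mod 79. 15⁻¹ ≡ 58 (mod 79), so λ ≡ 63.
  x = λ² - 48 - 63 = 3969 - 111 ≡ 66; y = λ·(48 - 66) - 61 ≡ 69. → (66, 69)

(66, 69)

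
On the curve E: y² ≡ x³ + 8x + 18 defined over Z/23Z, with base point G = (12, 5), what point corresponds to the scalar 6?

Double-and-add on 6 = (110)₂. Start with G = (12, 5) for the leading 1-bit.
double: tangent at (12, 5): λ = (3·12² + 8)/(2·5) ≡ 3/10. 10⁻¹ ≡ 7 (mod 23) since 10·7 = 70 ≡ 1, so λ ≡ 3·7 ≡ 21.
  x = λ² - 12 - 12 = 441 - 24 ≡ 3; y = λ·(12 - 3) - 5 ≡ 0. → (3, 0)
add G: (3, 0) + (12, 5). λ = (5 - 0)/(12 - 3) ≡ 5/9 mod 23. 9⁻¹ ≡ 18 (mod 23), so λ ≡ 21.
  x = λ² - 3 - 12 = 441 - 15 ≡ 12; y = λ·(3 - 12) - 0 ≡ 18. → (12, 18)
double: tangent at (12, 18): λ = (3·12² + 8)/(2·18) ≡ 3/13. 13⁻¹ ≡ 16 (mod 23), so λ ≡ 3·16 ≡ 2.
  x = λ² - 12 - 12 = 4 - 24 ≡ 3; y = λ·(12 - 3) - 18 ≡ 0. → (3, 0)

(3, 0)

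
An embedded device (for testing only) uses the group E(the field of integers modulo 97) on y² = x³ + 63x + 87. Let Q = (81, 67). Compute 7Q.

Double-and-add on 7 = (111)₂. Start with Q = (81, 67) for the leading 1-bit.
double: tangent at (81, 67): λ = (3·81² + 63)/(2·67) ≡ 55/37. 37⁻¹ ≡ 21 (mod 97) since 37·21 = 777 ≡ 1, so λ ≡ 55·21 ≡ 88.
  x = λ² - 81 - 81 = 7744 - 162 ≡ 16; y = λ·(81 - 16) - 67 ≡ 27. → (16, 27)
add Q: (16, 27) + (81, 67). λ = (67 - 27)/(81 - 16) ≡ 40/65 mod 97. 65⁻¹ ≡ 3 (mod 97), so λ ≡ 23.
  x = λ² - 16 - 81 = 529 - 97 ≡ 44; y = λ·(16 - 44) - 27 ≡ 8. → (44, 8)
double: tangent at (44, 8): λ = (3·44² + 63)/(2·8) ≡ 51/16. 16⁻¹ ≡ 91 (mod 97) since 16·91 = 1456 ≡ 1, so λ ≡ 51·91 ≡ 82.
  x = λ² - 44 - 44 = 6724 - 88 ≡ 40; y = λ·(44 - 40) - 8 ≡ 29. → (40, 29)
add Q: (40, 29) + (81, 67). λ = (67 - 29)/(81 - 40) ≡ 38/41 mod 97. 41⁻¹ ≡ 71 (mod 97) since 41·71 = 2911 ≡ 1, so λ ≡ 79.
  x = λ² - 40 - 81 = 6241 - 121 ≡ 9; y = λ·(40 - 9) - 29 ≡ 92. → (9, 92)

(9, 92)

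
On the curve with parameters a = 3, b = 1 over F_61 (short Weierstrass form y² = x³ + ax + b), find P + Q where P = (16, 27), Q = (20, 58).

(5, 43)

(16, 27) + (20, 58). λ = (58 - 27)/(20 - 16) ≡ 31/4 mod 61. 4⁻¹ ≡ 46 (mod 61) since 4·46 = 184 ≡ 1, so λ ≡ 23.
  x = λ² - 16 - 20 = 529 - 36 ≡ 5; y = λ·(16 - 5) - 27 ≡ 43. → (5, 43)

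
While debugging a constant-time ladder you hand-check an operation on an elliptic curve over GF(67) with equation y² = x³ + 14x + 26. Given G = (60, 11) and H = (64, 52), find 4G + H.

First 4G:
Repeated addition: build up to 4G.
2G: tangent at (60, 11): λ = (3·60² + 14)/(2·11) ≡ 27/22. 22⁻¹ ≡ 64 (mod 67) since 22·64 = 1408 ≡ 1, so λ ≡ 27·64 ≡ 53.
  x = λ² - 60 - 60 = 2809 - 120 ≡ 9; y = λ·(60 - 9) - 11 ≡ 12. → (9, 12)
3G: (9, 12) + (60, 11). λ = (11 - 12)/(60 - 9) ≡ 66/51 mod 67. 51⁻¹ ≡ 46 (mod 67) since 51·46 = 2346 ≡ 1, so λ ≡ 21.
  x = λ² - 9 - 60 = 441 - 69 ≡ 37; y = λ·(9 - 37) - 12 ≡ 3. → (37, 3)
4G: (37, 3) + (60, 11). λ = (11 - 3)/(60 - 37) ≡ 8/23 mod 67. 23⁻¹ ≡ 35 (mod 67), so λ ≡ 12.
  x = λ² - 37 - 60 = 144 - 97 ≡ 47; y = λ·(37 - 47) - 3 ≡ 11. → (47, 11)
4G = (47, 11).
Finally 4G + H:
(47, 11) + (64, 52). λ = (52 - 11)/(64 - 47) ≡ 41/17 mod 67. 17⁻¹ ≡ 4 (mod 67) since 17·4 = 68 ≡ 1, so λ ≡ 30.
  x = λ² - 47 - 64 = 900 - 111 ≡ 52; y = λ·(47 - 52) - 11 ≡ 40. → (52, 40)

(52, 40)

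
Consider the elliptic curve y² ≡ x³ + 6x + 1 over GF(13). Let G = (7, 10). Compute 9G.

Double-and-add on 9 = (1001)₂. Start with G = (7, 10) for the leading 1-bit.
double: tangent at (7, 10): λ = (3·7² + 6)/(2·10) ≡ 10/7. 7⁻¹ ≡ 2 (mod 13), so λ ≡ 10·2 ≡ 7.
  x = λ² - 7 - 7 = 49 - 14 ≡ 9; y = λ·(7 - 9) - 10 ≡ 2. → (9, 2)
double: tangent at (9, 2): λ = (3·9² + 6)/(2·2) ≡ 2/4. 4⁻¹ ≡ 10 (mod 13) since 4·10 = 40 ≡ 1, so λ ≡ 2·10 ≡ 7.
  x = λ² - 9 - 9 = 49 - 18 ≡ 5; y = λ·(9 - 5) - 2 ≡ 0. → (5, 0)
double: (5, 0) + (5, 0): same x and y₁ ≡ -y₂, so the sum is ∞.
add G: ∞ + (7, 10) = (7, 10) (identity).

(7, 10)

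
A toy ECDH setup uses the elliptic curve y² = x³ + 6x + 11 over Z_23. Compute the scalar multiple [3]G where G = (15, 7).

Repeated addition: build up to 3G.
2G: tangent at (15, 7): λ = (3·15² + 6)/(2·7) ≡ 14/14. 14⁻¹ ≡ 5 (mod 23), so λ ≡ 14·5 ≡ 1.
  x = λ² - 15 - 15 = 1 - 30 ≡ 17; y = λ·(15 - 17) - 7 ≡ 14. → (17, 14)
3G: (17, 14) + (15, 7). λ = (7 - 14)/(15 - 17) ≡ 16/21 mod 23. 21⁻¹ ≡ 11 (mod 23) since 21·11 = 231 ≡ 1, so λ ≡ 15.
  x = λ² - 17 - 15 = 225 - 32 ≡ 9; y = λ·(17 - 9) - 14 ≡ 14. → (9, 14)

(9, 14)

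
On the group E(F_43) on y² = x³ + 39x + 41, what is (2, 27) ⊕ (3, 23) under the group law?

(11, 9)

(2, 27) + (3, 23). λ = (23 - 27)/(3 - 2) ≡ 39/1 mod 43. 1⁻¹ ≡ 1 (mod 43), so λ ≡ 39.
  x = λ² - 2 - 3 = 1521 - 5 ≡ 11; y = λ·(2 - 11) - 27 ≡ 9. → (11, 9)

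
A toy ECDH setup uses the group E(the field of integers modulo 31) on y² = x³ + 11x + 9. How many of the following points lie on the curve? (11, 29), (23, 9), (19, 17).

(11, 29): 29² ≡ 4, rhs ≡ 4 → on.
(23, 9): 9² ≡ 19, rhs ≡ 29 → off.
(19, 17): 17² ≡ 10, rhs ≡ 9 → off.

1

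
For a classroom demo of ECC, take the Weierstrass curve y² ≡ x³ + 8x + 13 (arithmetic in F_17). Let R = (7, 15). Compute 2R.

(16, 15)

tangent at (7, 15): λ = (3·7² + 8)/(2·15) ≡ 2/13. 13⁻¹ ≡ 4 (mod 17), so λ ≡ 2·4 ≡ 8.
  x = λ² - 7 - 7 = 64 - 14 ≡ 16; y = λ·(7 - 16) - 15 ≡ 15. → (16, 15)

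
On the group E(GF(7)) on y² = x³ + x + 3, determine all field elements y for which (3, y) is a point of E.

x³ + 1x + 3 = 33 ≡ 5 (mod 7).
5 is a non-residue mod 7; no y exists.

none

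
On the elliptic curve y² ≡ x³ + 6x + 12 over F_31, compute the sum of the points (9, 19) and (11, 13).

(20, 14)

(9, 19) + (11, 13). λ = (13 - 19)/(11 - 9) ≡ 25/2 mod 31. 2⁻¹ ≡ 16 (mod 31), so λ ≡ 28.
  x = λ² - 9 - 11 = 784 - 20 ≡ 20; y = λ·(9 - 20) - 19 ≡ 14. → (20, 14)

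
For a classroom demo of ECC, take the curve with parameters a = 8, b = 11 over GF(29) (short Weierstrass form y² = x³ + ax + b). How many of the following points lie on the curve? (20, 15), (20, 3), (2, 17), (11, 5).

1

(20, 15): 15² ≡ 22, rhs ≡ 22 → on.
(20, 3): 3² ≡ 9, rhs ≡ 22 → off.
(2, 17): 17² ≡ 28, rhs ≡ 6 → off.
(11, 5): 5² ≡ 25, rhs ≡ 9 → off.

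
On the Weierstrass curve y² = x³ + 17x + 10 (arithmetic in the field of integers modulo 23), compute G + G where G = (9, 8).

(6, 12)

tangent at (9, 8): λ = (3·9² + 17)/(2·8) ≡ 7/16. 16⁻¹ ≡ 13 (mod 23), so λ ≡ 7·13 ≡ 22.
  x = λ² - 9 - 9 = 484 - 18 ≡ 6; y = λ·(9 - 6) - 8 ≡ 12. → (6, 12)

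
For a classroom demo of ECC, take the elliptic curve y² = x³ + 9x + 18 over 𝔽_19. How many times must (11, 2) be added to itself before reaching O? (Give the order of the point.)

11

2P: tangent at (11, 2): λ = (3·11² + 9)/(2·2) ≡ 11/4. 4⁻¹ ≡ 5 (mod 19), so λ ≡ 11·5 ≡ 17.
  x = λ² - 11 - 11 = 289 - 22 ≡ 1; y = λ·(11 - 1) - 2 ≡ 16. → (1, 16)
3P: (1, 16) + (11, 2). λ = (2 - 16)/(11 - 1) ≡ 5/10 mod 19. 10⁻¹ ≡ 2 (mod 19), so λ ≡ 10.
  x = λ² - 1 - 11 = 100 - 12 ≡ 12; y = λ·(1 - 12) - 16 ≡ 7. → (12, 7)
4P: (12, 7) + (11, 2). λ = (2 - 7)/(11 - 12) ≡ 14/18 mod 19. 18⁻¹ ≡ 18 (mod 19) since 18·18 = 324 ≡ 1, so λ ≡ 5.
  x = λ² - 12 - 11 = 25 - 23 ≡ 2; y = λ·(12 - 2) - 7 ≡ 5. → (2, 5)
5P: (2, 5) + (11, 2). λ = (2 - 5)/(11 - 2) ≡ 16/9 mod 19. 9⁻¹ ≡ 17 (mod 19) since 9·17 = 153 ≡ 1, so λ ≡ 6.
  x = λ² - 2 - 11 = 36 - 13 ≡ 4; y = λ·(2 - 4) - 5 ≡ 2. → (4, 2)
6P: (4, 2) + (11, 2). λ = (2 - 2)/(11 - 4) ≡ 0/7 mod 19. 7⁻¹ ≡ 11 (mod 19) since 7·11 = 77 ≡ 1, so λ ≡ 0.
  x = λ² - 4 - 11 = 0 - 15 ≡ 4; y = λ·(4 - 4) - 2 ≡ 17. → (4, 17)
7P: (4, 17) + (11, 2). λ = (2 - 17)/(11 - 4) ≡ 4/7 mod 19. 7⁻¹ ≡ 11 (mod 19), so λ ≡ 6.
  x = λ² - 4 - 11 = 36 - 15 ≡ 2; y = λ·(4 - 2) - 17 ≡ 14. → (2, 14)
8P: (2, 14) + (11, 2). λ = (2 - 14)/(11 - 2) ≡ 7/9 mod 19. 9⁻¹ ≡ 17 (mod 19), so λ ≡ 5.
  x = λ² - 2 - 11 = 25 - 13 ≡ 12; y = λ·(2 - 12) - 14 ≡ 12. → (12, 12)
9P: (12, 12) + (11, 2). λ = (2 - 12)/(11 - 12) ≡ 9/18 mod 19. 18⁻¹ ≡ 18 (mod 19), so λ ≡ 10.
  x = λ² - 12 - 11 = 100 - 23 ≡ 1; y = λ·(12 - 1) - 12 ≡ 3. → (1, 3)
10P: (1, 3) + (11, 2). λ = (2 - 3)/(11 - 1) ≡ 18/10 mod 19. 10⁻¹ ≡ 2 (mod 19) since 10·2 = 20 ≡ 1, so λ ≡ 17.
  x = λ² - 1 - 11 = 289 - 12 ≡ 11; y = λ·(1 - 11) - 3 ≡ 17. → (11, 17)
11P: (11, 17) + (11, 2): same x and y₁ ≡ -y₂, so the sum is O.
11P = O, so the order is 11.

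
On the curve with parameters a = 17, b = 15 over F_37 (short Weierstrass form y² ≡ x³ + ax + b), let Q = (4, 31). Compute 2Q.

(18, 14)

tangent at (4, 31): λ = (3·4² + 17)/(2·31) ≡ 28/25. 25⁻¹ ≡ 3 (mod 37), so λ ≡ 28·3 ≡ 10.
  x = λ² - 4 - 4 = 100 - 8 ≡ 18; y = λ·(4 - 18) - 31 ≡ 14. → (18, 14)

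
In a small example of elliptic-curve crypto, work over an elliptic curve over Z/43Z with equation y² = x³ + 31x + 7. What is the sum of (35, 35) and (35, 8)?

O

The two points share x = 35 and their y-coordinates satisfy 35 + 8 ≡ 0 (mod 43), so they are inverses. Their sum is O.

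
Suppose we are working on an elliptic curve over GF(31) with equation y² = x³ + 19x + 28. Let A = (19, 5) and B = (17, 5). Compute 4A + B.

(20, 21)

First 4A:
Repeated addition: build up to 4A.
2A: tangent at (19, 5): λ = (3·19² + 19)/(2·5) ≡ 17/10. 10⁻¹ ≡ 28 (mod 31), so λ ≡ 17·28 ≡ 11.
  x = λ² - 19 - 19 = 121 - 38 ≡ 21; y = λ·(19 - 21) - 5 ≡ 4. → (21, 4)
3A: (21, 4) + (19, 5). λ = (5 - 4)/(19 - 21) ≡ 1/29 mod 31. 29⁻¹ ≡ 15 (mod 31) since 29·15 = 435 ≡ 1, so λ ≡ 15.
  x = λ² - 21 - 19 = 225 - 40 ≡ 30; y = λ·(21 - 30) - 4 ≡ 16. → (30, 16)
4A: (30, 16) + (19, 5). λ = (5 - 16)/(19 - 30) ≡ 20/20 mod 31. 20⁻¹ ≡ 14 (mod 31) since 20·14 = 280 ≡ 1, so λ ≡ 1.
  x = λ² - 30 - 19 = 1 - 49 ≡ 14; y = λ·(30 - 14) - 16 ≡ 0. → (14, 0)
4A = (14, 0).
Finally 4A + B:
(14, 0) + (17, 5). λ = (5 - 0)/(17 - 14) ≡ 5/3 mod 31. 3⁻¹ ≡ 21 (mod 31), so λ ≡ 12.
  x = λ² - 14 - 17 = 144 - 31 ≡ 20; y = λ·(14 - 20) - 0 ≡ 21. → (20, 21)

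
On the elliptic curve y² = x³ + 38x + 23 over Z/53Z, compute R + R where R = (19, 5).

tangent at (19, 5): λ = (3·19² + 38)/(2·5) ≡ 8/10. 10⁻¹ ≡ 16 (mod 53), so λ ≡ 8·16 ≡ 22.
  x = λ² - 19 - 19 = 484 - 38 ≡ 22; y = λ·(19 - 22) - 5 ≡ 35. → (22, 35)

(22, 35)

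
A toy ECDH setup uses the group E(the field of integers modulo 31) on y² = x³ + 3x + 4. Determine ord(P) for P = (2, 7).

10

2P: tangent at (2, 7): λ = (3·2² + 3)/(2·7) ≡ 15/14. 14⁻¹ ≡ 20 (mod 31) since 14·20 = 280 ≡ 1, so λ ≡ 15·20 ≡ 21.
  x = λ² - 2 - 2 = 441 - 4 ≡ 3; y = λ·(2 - 3) - 7 ≡ 3. → (3, 3)
3P: (3, 3) + (2, 7). λ = (7 - 3)/(2 - 3) ≡ 4/30 mod 31. 30⁻¹ ≡ 30 (mod 31), so λ ≡ 27.
  x = λ² - 3 - 2 = 729 - 5 ≡ 11; y = λ·(3 - 11) - 3 ≡ 29. → (11, 29)
4P: (11, 29) + (2, 7). λ = (7 - 29)/(2 - 11) ≡ 9/22 mod 31. 22⁻¹ ≡ 24 (mod 31), so λ ≡ 30.
  x = λ² - 11 - 2 = 900 - 13 ≡ 19; y = λ·(11 - 19) - 29 ≡ 10. → (19, 10)
5P: (19, 10) + (2, 7). λ = (7 - 10)/(2 - 19) ≡ 28/14 mod 31. 14⁻¹ ≡ 20 (mod 31), so λ ≡ 2.
  x = λ² - 19 - 2 = 4 - 21 ≡ 14; y = λ·(19 - 14) - 10 ≡ 0. → (14, 0)
6P: (14, 0) + (2, 7). λ = (7 - 0)/(2 - 14) ≡ 7/19 mod 31. 19⁻¹ ≡ 18 (mod 31) since 19·18 = 342 ≡ 1, so λ ≡ 2.
  x = λ² - 14 - 2 = 4 - 16 ≡ 19; y = λ·(14 - 19) - 0 ≡ 21. → (19, 21)
7P: (19, 21) + (2, 7). λ = (7 - 21)/(2 - 19) ≡ 17/14 mod 31. 14⁻¹ ≡ 20 (mod 31), so λ ≡ 30.
  x = λ² - 19 - 2 = 900 - 21 ≡ 11; y = λ·(19 - 11) - 21 ≡ 2. → (11, 2)
8P: (11, 2) + (2, 7). λ = (7 - 2)/(2 - 11) ≡ 5/22 mod 31. 22⁻¹ ≡ 24 (mod 31) since 22·24 = 528 ≡ 1, so λ ≡ 27.
  x = λ² - 11 - 2 = 729 - 13 ≡ 3; y = λ·(11 - 3) - 2 ≡ 28. → (3, 28)
9P: (3, 28) + (2, 7). λ = (7 - 28)/(2 - 3) ≡ 10/30 mod 31. 30⁻¹ ≡ 30 (mod 31) since 30·30 = 900 ≡ 1, so λ ≡ 21.
  x = λ² - 3 - 2 = 441 - 5 ≡ 2; y = λ·(3 - 2) - 28 ≡ 24. → (2, 24)
10P: (2, 24) + (2, 7): same x and y₁ ≡ -y₂, so the sum is O.
10P = O, so the order is 10.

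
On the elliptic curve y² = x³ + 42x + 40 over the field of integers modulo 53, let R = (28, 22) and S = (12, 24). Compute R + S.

(28, 22) + (12, 24). λ = (24 - 22)/(12 - 28) ≡ 2/37 mod 53. 37⁻¹ ≡ 43 (mod 53), so λ ≡ 33.
  x = λ² - 28 - 12 = 1089 - 40 ≡ 42; y = λ·(28 - 42) - 22 ≡ 46. → (42, 46)

(42, 46)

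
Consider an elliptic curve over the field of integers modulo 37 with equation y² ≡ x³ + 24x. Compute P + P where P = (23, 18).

tangent at (23, 18): λ = (3·23² + 24)/(2·18) ≡ 20/36. 36⁻¹ ≡ 36 (mod 37), so λ ≡ 20·36 ≡ 17.
  x = λ² - 23 - 23 = 289 - 46 ≡ 21; y = λ·(23 - 21) - 18 ≡ 16. → (21, 16)

(21, 16)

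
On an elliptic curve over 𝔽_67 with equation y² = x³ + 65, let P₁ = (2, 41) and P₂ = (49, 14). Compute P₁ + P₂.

(20, 62)

(2, 41) + (49, 14). λ = (14 - 41)/(49 - 2) ≡ 40/47 mod 67. 47⁻¹ ≡ 10 (mod 67), so λ ≡ 65.
  x = λ² - 2 - 49 = 4225 - 51 ≡ 20; y = λ·(2 - 20) - 41 ≡ 62. → (20, 62)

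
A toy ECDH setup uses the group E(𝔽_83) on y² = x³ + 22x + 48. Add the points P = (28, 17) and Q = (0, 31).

(28, 17) + (0, 31). λ = (31 - 17)/(0 - 28) ≡ 14/55 mod 83. 55⁻¹ ≡ 80 (mod 83) since 55·80 = 4400 ≡ 1, so λ ≡ 41.
  x = λ² - 28 - 0 = 1681 - 28 ≡ 76; y = λ·(28 - 76) - 17 ≡ 7. → (76, 7)

(76, 7)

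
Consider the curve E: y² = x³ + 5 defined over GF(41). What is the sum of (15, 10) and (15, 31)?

The two points share x = 15 and their y-coordinates satisfy 10 + 31 ≡ 0 (mod 41), so they are inverses. Their sum is O.

O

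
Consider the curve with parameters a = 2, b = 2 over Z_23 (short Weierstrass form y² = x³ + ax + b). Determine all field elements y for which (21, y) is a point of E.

6, 17

x³ + 2x + 2 = 9305 ≡ 13 (mod 23).
Square roots of 13 mod 23: 6 and 17 (since 6² = 36 ≡ 13).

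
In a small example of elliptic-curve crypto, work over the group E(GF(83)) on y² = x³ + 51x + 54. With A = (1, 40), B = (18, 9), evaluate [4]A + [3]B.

(8, 12)

First 4A:
Double-and-add on 4 = (100)₂. Start with A = (1, 40) for the leading 1-bit.
double: tangent at (1, 40): λ = (3·1² + 51)/(2·40) ≡ 54/80. 80⁻¹ ≡ 55 (mod 83), so λ ≡ 54·55 ≡ 65.
  x = λ² - 1 - 1 = 4225 - 2 ≡ 73; y = λ·(1 - 73) - 40 ≡ 11. → (73, 11)
double: tangent at (73, 11): λ = (3·73² + 51)/(2·11) ≡ 19/22. 22⁻¹ ≡ 34 (mod 83), so λ ≡ 19·34 ≡ 65.
  x = λ² - 73 - 73 = 4225 - 146 ≡ 12; y = λ·(73 - 12) - 11 ≡ 53. → (12, 53)
4A = (12, 53).
Next 3B:
Repeated addition: build up to 3B.
2B: tangent at (18, 9): λ = (3·18² + 51)/(2·9) ≡ 27/18. 18⁻¹ ≡ 60 (mod 83), so λ ≡ 27·60 ≡ 43.
  x = λ² - 18 - 18 = 1849 - 36 ≡ 70; y = λ·(18 - 70) - 9 ≡ 79. → (70, 79)
3B: (70, 79) + (18, 9). λ = (9 - 79)/(18 - 70) ≡ 13/31 mod 83. 31⁻¹ ≡ 75 (mod 83), so λ ≡ 62.
  x = λ² - 70 - 18 = 3844 - 88 ≡ 21; y = λ·(70 - 21) - 79 ≡ 54. → (21, 54)
3B = (21, 54).
Finally 4A + 3B:
(12, 53) + (21, 54). λ = (54 - 53)/(21 - 12) ≡ 1/9 mod 83. 9⁻¹ ≡ 37 (mod 83), so λ ≡ 37.
  x = λ² - 12 - 21 = 1369 - 33 ≡ 8; y = λ·(12 - 8) - 53 ≡ 12. → (8, 12)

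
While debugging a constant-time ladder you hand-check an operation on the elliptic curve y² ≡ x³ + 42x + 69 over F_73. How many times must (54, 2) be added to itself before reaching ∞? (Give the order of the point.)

9

2P: tangent at (54, 2): λ = (3·54² + 42)/(2·2) ≡ 30/4. 4⁻¹ ≡ 55 (mod 73), so λ ≡ 30·55 ≡ 44.
  x = λ² - 54 - 54 = 1936 - 108 ≡ 3; y = λ·(54 - 3) - 2 ≡ 52. → (3, 52)
3P: (3, 52) + (54, 2). λ = (2 - 52)/(54 - 3) ≡ 23/51 mod 73. 51⁻¹ ≡ 63 (mod 73), so λ ≡ 62.
  x = λ² - 3 - 54 = 3844 - 57 ≡ 64; y = λ·(3 - 64) - 52 ≡ 35. → (64, 35)
4P: (64, 35) + (54, 2). λ = (2 - 35)/(54 - 64) ≡ 40/63 mod 73. 63⁻¹ ≡ 51 (mod 73) since 63·51 = 3213 ≡ 1, so λ ≡ 69.
  x = λ² - 64 - 54 = 4761 - 118 ≡ 44; y = λ·(64 - 44) - 35 ≡ 31. → (44, 31)
5P: (44, 31) + (54, 2). λ = (2 - 31)/(54 - 44) ≡ 44/10 mod 73. 10⁻¹ ≡ 22 (mod 73), so λ ≡ 19.
  x = λ² - 44 - 54 = 361 - 98 ≡ 44; y = λ·(44 - 44) - 31 ≡ 42. → (44, 42)
6P: (44, 42) + (54, 2). λ = (2 - 42)/(54 - 44) ≡ 33/10 mod 73. 10⁻¹ ≡ 22 (mod 73), so λ ≡ 69.
  x = λ² - 44 - 54 = 4761 - 98 ≡ 64; y = λ·(44 - 64) - 42 ≡ 38. → (64, 38)
7P: (64, 38) + (54, 2). λ = (2 - 38)/(54 - 64) ≡ 37/63 mod 73. 63⁻¹ ≡ 51 (mod 73) since 63·51 = 3213 ≡ 1, so λ ≡ 62.
  x = λ² - 64 - 54 = 3844 - 118 ≡ 3; y = λ·(64 - 3) - 38 ≡ 21. → (3, 21)
8P: (3, 21) + (54, 2). λ = (2 - 21)/(54 - 3) ≡ 54/51 mod 73. 51⁻¹ ≡ 63 (mod 73), so λ ≡ 44.
  x = λ² - 3 - 54 = 1936 - 57 ≡ 54; y = λ·(3 - 54) - 21 ≡ 71. → (54, 71)
9P: (54, 71) + (54, 2): same x and y₁ ≡ -y₂, so the sum is ∞.
9P = ∞, so the order is 9.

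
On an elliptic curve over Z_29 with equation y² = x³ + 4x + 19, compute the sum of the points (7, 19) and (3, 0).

(7, 19) + (3, 0). λ = (0 - 19)/(3 - 7) ≡ 10/25 mod 29. 25⁻¹ ≡ 7 (mod 29), so λ ≡ 12.
  x = λ² - 7 - 3 = 144 - 10 ≡ 18; y = λ·(7 - 18) - 19 ≡ 23. → (18, 23)

(18, 23)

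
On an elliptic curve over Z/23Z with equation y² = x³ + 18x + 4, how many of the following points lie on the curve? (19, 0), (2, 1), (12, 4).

(19, 0): 0² ≡ 0, rhs ≡ 6 → off.
(2, 1): 1² ≡ 1, rhs ≡ 2 → off.
(12, 4): 4² ≡ 16, rhs ≡ 16 → on.

1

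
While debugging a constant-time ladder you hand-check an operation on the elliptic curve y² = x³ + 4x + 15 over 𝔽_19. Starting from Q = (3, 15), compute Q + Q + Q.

Repeated addition: build up to 3Q.
2Q: tangent at (3, 15): λ = (3·3² + 4)/(2·15) ≡ 12/11. 11⁻¹ ≡ 7 (mod 19), so λ ≡ 12·7 ≡ 8.
  x = λ² - 3 - 3 = 64 - 6 ≡ 1; y = λ·(3 - 1) - 15 ≡ 1. → (1, 1)
3Q: (1, 1) + (3, 15). λ = (15 - 1)/(3 - 1) ≡ 14/2 mod 19. 2⁻¹ ≡ 10 (mod 19) since 2·10 = 20 ≡ 1, so λ ≡ 7.
  x = λ² - 1 - 3 = 49 - 4 ≡ 7; y = λ·(1 - 7) - 1 ≡ 14. → (7, 14)

(7, 14)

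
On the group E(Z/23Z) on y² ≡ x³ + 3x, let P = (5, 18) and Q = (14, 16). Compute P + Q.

(12, 4)

(5, 18) + (14, 16). λ = (16 - 18)/(14 - 5) ≡ 21/9 mod 23. 9⁻¹ ≡ 18 (mod 23), so λ ≡ 10.
  x = λ² - 5 - 14 = 100 - 19 ≡ 12; y = λ·(5 - 12) - 18 ≡ 4. → (12, 4)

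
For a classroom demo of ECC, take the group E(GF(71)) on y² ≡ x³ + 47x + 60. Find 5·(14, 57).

(46, 67)

Write P = (14, 57).
Repeated addition: build up to 5P.
2P: tangent at (14, 57): λ = (3·14² + 47)/(2·57) ≡ 67/43. 43⁻¹ ≡ 38 (mod 71) since 43·38 = 1634 ≡ 1, so λ ≡ 67·38 ≡ 61.
  x = λ² - 14 - 14 = 3721 - 28 ≡ 1; y = λ·(14 - 1) - 57 ≡ 26. → (1, 26)
3P: (1, 26) + (14, 57). λ = (57 - 26)/(14 - 1) ≡ 31/13 mod 71. 13⁻¹ ≡ 11 (mod 71), so λ ≡ 57.
  x = λ² - 1 - 14 = 3249 - 15 ≡ 39; y = λ·(1 - 39) - 26 ≡ 9. → (39, 9)
4P: (39, 9) + (14, 57). λ = (57 - 9)/(14 - 39) ≡ 48/46 mod 71. 46⁻¹ ≡ 17 (mod 71) since 46·17 = 782 ≡ 1, so λ ≡ 35.
  x = λ² - 39 - 14 = 1225 - 53 ≡ 36; y = λ·(39 - 36) - 9 ≡ 25. → (36, 25)
5P: (36, 25) + (14, 57). λ = (57 - 25)/(14 - 36) ≡ 32/49 mod 71. 49⁻¹ ≡ 29 (mod 71), so λ ≡ 5.
  x = λ² - 36 - 14 = 25 - 50 ≡ 46; y = λ·(36 - 46) - 25 ≡ 67. → (46, 67)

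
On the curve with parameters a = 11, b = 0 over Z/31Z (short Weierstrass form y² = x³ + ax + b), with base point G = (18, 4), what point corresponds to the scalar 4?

Double-and-add on 4 = (100)₂. Start with G = (18, 4) for the leading 1-bit.
double: tangent at (18, 4): λ = (3·18² + 11)/(2·4) ≡ 22/8. 8⁻¹ ≡ 4 (mod 31), so λ ≡ 22·4 ≡ 26.
  x = λ² - 18 - 18 = 676 - 36 ≡ 20; y = λ·(18 - 20) - 4 ≡ 6. → (20, 6)
double: tangent at (20, 6): λ = (3·20² + 11)/(2·6) ≡ 2/12. 12⁻¹ ≡ 13 (mod 31) since 12·13 = 156 ≡ 1, so λ ≡ 2·13 ≡ 26.
  x = λ² - 20 - 20 = 676 - 40 ≡ 16; y = λ·(20 - 16) - 6 ≡ 5. → (16, 5)

(16, 5)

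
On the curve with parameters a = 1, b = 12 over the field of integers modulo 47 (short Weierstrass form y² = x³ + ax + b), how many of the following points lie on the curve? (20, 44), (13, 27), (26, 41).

1

(20, 44): 44² ≡ 9, rhs ≡ 42 → off.
(13, 27): 27² ≡ 24, rhs ≡ 13 → off.
(26, 41): 41² ≡ 36, rhs ≡ 36 → on.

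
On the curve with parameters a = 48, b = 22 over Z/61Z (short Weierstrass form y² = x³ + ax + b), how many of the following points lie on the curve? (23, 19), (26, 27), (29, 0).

(23, 19): 19² ≡ 56, rhs ≡ 56 → on.
(26, 27): 27² ≡ 58, rhs ≡ 58 → on.
(29, 0): 0² ≡ 0, rhs ≡ 0 → on.

3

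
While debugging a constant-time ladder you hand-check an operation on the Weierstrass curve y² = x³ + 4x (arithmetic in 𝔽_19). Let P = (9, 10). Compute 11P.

Repeated addition: build up to 11P.
2P: tangent at (9, 10): λ = (3·9² + 4)/(2·10) ≡ 0/1. 1⁻¹ ≡ 1 (mod 19) since 1·1 = 1 ≡ 1, so λ ≡ 0·1 ≡ 0.
  x = λ² - 9 - 9 = 0 - 18 ≡ 1; y = λ·(9 - 1) - 10 ≡ 9. → (1, 9)
3P: (1, 9) + (9, 10). λ = (10 - 9)/(9 - 1) ≡ 1/8 mod 19. 8⁻¹ ≡ 12 (mod 19) since 8·12 = 96 ≡ 1, so λ ≡ 12.
  x = λ² - 1 - 9 = 144 - 10 ≡ 1; y = λ·(1 - 1) - 9 ≡ 10. → (1, 10)
4P: (1, 10) + (9, 10). λ = (10 - 10)/(9 - 1) ≡ 0/8 mod 19. 8⁻¹ ≡ 12 (mod 19) since 8·12 = 96 ≡ 1, so λ ≡ 0.
  x = λ² - 1 - 9 = 0 - 10 ≡ 9; y = λ·(1 - 9) - 10 ≡ 9. → (9, 9)
5P: (9, 9) + (9, 10): same x and y₁ ≡ -y₂, so the sum is 𝒪.
6P: 𝒪 + (9, 10) = (9, 10) (identity).
7P: tangent at (9, 10): λ = (3·9² + 4)/(2·10) ≡ 0/1. 1⁻¹ ≡ 1 (mod 19) since 1·1 = 1 ≡ 1, so λ ≡ 0·1 ≡ 0.
  x = λ² - 9 - 9 = 0 - 18 ≡ 1; y = λ·(9 - 1) - 10 ≡ 9. → (1, 9)
8P: (1, 9) + (9, 10). λ = (10 - 9)/(9 - 1) ≡ 1/8 mod 19. 8⁻¹ ≡ 12 (mod 19) since 8·12 = 96 ≡ 1, so λ ≡ 12.
  x = λ² - 1 - 9 = 144 - 10 ≡ 1; y = λ·(1 - 1) - 9 ≡ 10. → (1, 10)
9P: (1, 10) + (9, 10). λ = (10 - 10)/(9 - 1) ≡ 0/8 mod 19. 8⁻¹ ≡ 12 (mod 19) since 8·12 = 96 ≡ 1, so λ ≡ 0.
  x = λ² - 1 - 9 = 0 - 10 ≡ 9; y = λ·(1 - 9) - 10 ≡ 9. → (9, 9)
10P: (9, 9) + (9, 10): same x and y₁ ≡ -y₂, so the sum is 𝒪.
11P: 𝒪 + (9, 10) = (9, 10) (identity).

(9, 10)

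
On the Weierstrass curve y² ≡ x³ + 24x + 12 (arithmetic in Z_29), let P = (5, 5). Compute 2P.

tangent at (5, 5): λ = (3·5² + 24)/(2·5) ≡ 12/10. 10⁻¹ ≡ 3 (mod 29) since 10·3 = 30 ≡ 1, so λ ≡ 12·3 ≡ 7.
  x = λ² - 5 - 5 = 49 - 10 ≡ 10; y = λ·(5 - 10) - 5 ≡ 18. → (10, 18)

(10, 18)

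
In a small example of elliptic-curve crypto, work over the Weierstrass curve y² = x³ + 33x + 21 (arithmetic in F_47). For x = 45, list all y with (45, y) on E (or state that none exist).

x³ + 33x + 21 = 92631 ≡ 41 (mod 47).
41 is a non-residue mod 47; no y exists.

none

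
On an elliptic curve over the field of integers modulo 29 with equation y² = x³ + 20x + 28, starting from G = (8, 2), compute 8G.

Double-and-add on 8 = (1000)₂. Start with G = (8, 2) for the leading 1-bit.
double: tangent at (8, 2): λ = (3·8² + 20)/(2·2) ≡ 9/4. 4⁻¹ ≡ 22 (mod 29) since 4·22 = 88 ≡ 1, so λ ≡ 9·22 ≡ 24.
  x = λ² - 8 - 8 = 576 - 16 ≡ 9; y = λ·(8 - 9) - 2 ≡ 3. → (9, 3)
double: tangent at (9, 3): λ = (3·9² + 20)/(2·3) ≡ 2/6. 6⁻¹ ≡ 5 (mod 29), so λ ≡ 2·5 ≡ 10.
  x = λ² - 9 - 9 = 100 - 18 ≡ 24; y = λ·(9 - 24) - 3 ≡ 21. → (24, 21)
double: tangent at (24, 21): λ = (3·24² + 20)/(2·21) ≡ 8/13. 13⁻¹ ≡ 9 (mod 29), so λ ≡ 8·9 ≡ 14.
  x = λ² - 24 - 24 = 196 - 48 ≡ 3; y = λ·(24 - 3) - 21 ≡ 12. → (3, 12)

(3, 12)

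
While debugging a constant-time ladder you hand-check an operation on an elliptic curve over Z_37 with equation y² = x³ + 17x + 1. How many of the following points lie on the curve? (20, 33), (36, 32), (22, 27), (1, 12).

(20, 33): 33² ≡ 16, rhs ≡ 16 → on.
(36, 32): 32² ≡ 25, rhs ≡ 20 → off.
(22, 27): 27² ≡ 26, rhs ≡ 34 → off.
(1, 12): 12² ≡ 33, rhs ≡ 19 → off.

1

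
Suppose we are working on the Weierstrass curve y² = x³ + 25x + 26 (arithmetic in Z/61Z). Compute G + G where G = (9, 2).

(18, 5)

tangent at (9, 2): λ = (3·9² + 25)/(2·2) ≡ 24/4. 4⁻¹ ≡ 46 (mod 61), so λ ≡ 24·46 ≡ 6.
  x = λ² - 9 - 9 = 36 - 18 ≡ 18; y = λ·(9 - 18) - 2 ≡ 5. → (18, 5)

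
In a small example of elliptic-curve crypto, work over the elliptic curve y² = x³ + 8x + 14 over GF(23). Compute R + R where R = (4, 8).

tangent at (4, 8): λ = (3·4² + 8)/(2·8) ≡ 10/16. 16⁻¹ ≡ 13 (mod 23), so λ ≡ 10·13 ≡ 15.
  x = λ² - 4 - 4 = 225 - 8 ≡ 10; y = λ·(4 - 10) - 8 ≡ 17. → (10, 17)

(10, 17)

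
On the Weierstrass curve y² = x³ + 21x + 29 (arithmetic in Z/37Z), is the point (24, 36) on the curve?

yes

y² = 36² ≡ 1; x³ + 21x + 29 = 14357 ≡ 1 (mod 37). 1 = 1.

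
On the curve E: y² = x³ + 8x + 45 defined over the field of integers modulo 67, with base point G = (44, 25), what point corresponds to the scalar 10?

Repeated addition: build up to 10G.
2G: tangent at (44, 25): λ = (3·44² + 8)/(2·25) ≡ 54/50. 50⁻¹ ≡ 63 (mod 67), so λ ≡ 54·63 ≡ 52.
  x = λ² - 44 - 44 = 2704 - 88 ≡ 3; y = λ·(44 - 3) - 25 ≡ 30. → (3, 30)
3G: (3, 30) + (44, 25). λ = (25 - 30)/(44 - 3) ≡ 62/41 mod 67. 41⁻¹ ≡ 18 (mod 67), so λ ≡ 44.
  x = λ² - 3 - 44 = 1936 - 47 ≡ 13; y = λ·(3 - 13) - 30 ≡ 66. → (13, 66)
4G: (13, 66) + (44, 25). λ = (25 - 66)/(44 - 13) ≡ 26/31 mod 67. 31⁻¹ ≡ 13 (mod 67) since 31·13 = 403 ≡ 1, so λ ≡ 3.
  x = λ² - 13 - 44 = 9 - 57 ≡ 19; y = λ·(13 - 19) - 66 ≡ 50. → (19, 50)
5G: (19, 50) + (44, 25). λ = (25 - 50)/(44 - 19) ≡ 42/25 mod 67. 25⁻¹ ≡ 59 (mod 67) since 25·59 = 1475 ≡ 1, so λ ≡ 66.
  x = λ² - 19 - 44 = 4356 - 63 ≡ 5; y = λ·(19 - 5) - 50 ≡ 3. → (5, 3)
6G: (5, 3) + (44, 25). λ = (25 - 3)/(44 - 5) ≡ 22/39 mod 67. 39⁻¹ ≡ 55 (mod 67), so λ ≡ 4.
  x = λ² - 5 - 44 = 16 - 49 ≡ 34; y = λ·(5 - 34) - 3 ≡ 15. → (34, 15)
7G: (34, 15) + (44, 25). λ = (25 - 15)/(44 - 34) ≡ 10/10 mod 67. 10⁻¹ ≡ 47 (mod 67), so λ ≡ 1.
  x = λ² - 34 - 44 = 1 - 78 ≡ 57; y = λ·(34 - 57) - 15 ≡ 29. → (57, 29)
8G: (57, 29) + (44, 25). λ = (25 - 29)/(44 - 57) ≡ 63/54 mod 67. 54⁻¹ ≡ 36 (mod 67), so λ ≡ 57.
  x = λ² - 57 - 44 = 3249 - 101 ≡ 66; y = λ·(57 - 66) - 29 ≡ 61. → (66, 61)
9G: (66, 61) + (44, 25). λ = (25 - 61)/(44 - 66) ≡ 31/45 mod 67. 45⁻¹ ≡ 3 (mod 67), so λ ≡ 26.
  x = λ² - 66 - 44 = 676 - 110 ≡ 30; y = λ·(66 - 30) - 61 ≡ 4. → (30, 4)
10G: (30, 4) + (44, 25). λ = (25 - 4)/(44 - 30) ≡ 21/14 mod 67. 14⁻¹ ≡ 24 (mod 67) since 14·24 = 336 ≡ 1, so λ ≡ 35.
  x = λ² - 30 - 44 = 1225 - 74 ≡ 12; y = λ·(30 - 12) - 4 ≡ 23. → (12, 23)

(12, 23)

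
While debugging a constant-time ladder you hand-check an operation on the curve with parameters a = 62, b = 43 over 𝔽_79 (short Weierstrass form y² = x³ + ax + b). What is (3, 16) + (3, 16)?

(66, 68)

tangent at (3, 16): λ = (3·3² + 62)/(2·16) ≡ 10/32. 32⁻¹ ≡ 42 (mod 79), so λ ≡ 10·42 ≡ 25.
  x = λ² - 3 - 3 = 625 - 6 ≡ 66; y = λ·(3 - 66) - 16 ≡ 68. → (66, 68)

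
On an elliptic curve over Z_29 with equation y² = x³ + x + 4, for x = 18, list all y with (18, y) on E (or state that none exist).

x³ + 1x + 4 = 5854 ≡ 25 (mod 29).
Square roots of 25 mod 29: 5 and 24 (since 5² = 25 ≡ 25).

5, 24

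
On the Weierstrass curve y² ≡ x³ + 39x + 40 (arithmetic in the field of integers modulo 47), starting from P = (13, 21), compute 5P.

Repeated addition: build up to 5P.
2P: tangent at (13, 21): λ = (3·13² + 39)/(2·21) ≡ 29/42. 42⁻¹ ≡ 28 (mod 47), so λ ≡ 29·28 ≡ 13.
  x = λ² - 13 - 13 = 169 - 26 ≡ 2; y = λ·(13 - 2) - 21 ≡ 28. → (2, 28)
3P: (2, 28) + (13, 21). λ = (21 - 28)/(13 - 2) ≡ 40/11 mod 47. 11⁻¹ ≡ 30 (mod 47), so λ ≡ 25.
  x = λ² - 2 - 13 = 625 - 15 ≡ 46; y = λ·(2 - 46) - 28 ≡ 0. → (46, 0)
4P: (46, 0) + (13, 21). λ = (21 - 0)/(13 - 46) ≡ 21/14 mod 47. 14⁻¹ ≡ 37 (mod 47), so λ ≡ 25.
  x = λ² - 46 - 13 = 625 - 59 ≡ 2; y = λ·(46 - 2) - 0 ≡ 19. → (2, 19)
5P: (2, 19) + (13, 21). λ = (21 - 19)/(13 - 2) ≡ 2/11 mod 47. 11⁻¹ ≡ 30 (mod 47), so λ ≡ 13.
  x = λ² - 2 - 13 = 169 - 15 ≡ 13; y = λ·(2 - 13) - 19 ≡ 26. → (13, 26)

(13, 26)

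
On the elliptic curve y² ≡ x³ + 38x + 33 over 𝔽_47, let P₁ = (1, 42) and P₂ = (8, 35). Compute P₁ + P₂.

(39, 43)

(1, 42) + (8, 35). λ = (35 - 42)/(8 - 1) ≡ 40/7 mod 47. 7⁻¹ ≡ 27 (mod 47), so λ ≡ 46.
  x = λ² - 1 - 8 = 2116 - 9 ≡ 39; y = λ·(1 - 39) - 42 ≡ 43. → (39, 43)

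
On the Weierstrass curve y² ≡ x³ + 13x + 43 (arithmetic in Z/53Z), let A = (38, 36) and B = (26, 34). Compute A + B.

(17, 47)

(38, 36) + (26, 34). λ = (34 - 36)/(26 - 38) ≡ 51/41 mod 53. 41⁻¹ ≡ 22 (mod 53), so λ ≡ 9.
  x = λ² - 38 - 26 = 81 - 64 ≡ 17; y = λ·(38 - 17) - 36 ≡ 47. → (17, 47)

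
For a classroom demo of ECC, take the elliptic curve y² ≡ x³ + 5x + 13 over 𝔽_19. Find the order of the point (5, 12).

2P: tangent at (5, 12): λ = (3·5² + 5)/(2·12) ≡ 4/5. 5⁻¹ ≡ 4 (mod 19) since 5·4 = 20 ≡ 1, so λ ≡ 4·4 ≡ 16.
  x = λ² - 5 - 5 = 256 - 10 ≡ 18; y = λ·(5 - 18) - 12 ≡ 8. → (18, 8)
3P: (18, 8) + (5, 12). λ = (12 - 8)/(5 - 18) ≡ 4/6 mod 19. 6⁻¹ ≡ 16 (mod 19) since 6·16 = 96 ≡ 1, so λ ≡ 7.
  x = λ² - 18 - 5 = 49 - 23 ≡ 7; y = λ·(18 - 7) - 8 ≡ 12. → (7, 12)
4P: (7, 12) + (5, 12). λ = (12 - 12)/(5 - 7) ≡ 0/17 mod 19. 17⁻¹ ≡ 9 (mod 19) since 17·9 = 153 ≡ 1, so λ ≡ 0.
  x = λ² - 7 - 5 = 0 - 12 ≡ 7; y = λ·(7 - 7) - 12 ≡ 7. → (7, 7)
5P: (7, 7) + (5, 12). λ = (12 - 7)/(5 - 7) ≡ 5/17 mod 19. 17⁻¹ ≡ 9 (mod 19), so λ ≡ 7.
  x = λ² - 7 - 5 = 49 - 12 ≡ 18; y = λ·(7 - 18) - 7 ≡ 11. → (18, 11)
6P: (18, 11) + (5, 12). λ = (12 - 11)/(5 - 18) ≡ 1/6 mod 19. 6⁻¹ ≡ 16 (mod 19) since 6·16 = 96 ≡ 1, so λ ≡ 16.
  x = λ² - 18 - 5 = 256 - 23 ≡ 5; y = λ·(18 - 5) - 11 ≡ 7. → (5, 7)
7P: (5, 7) + (5, 12): same x and y₁ ≡ -y₂, so the sum is ∞.
7P = ∞, so the order is 7.

7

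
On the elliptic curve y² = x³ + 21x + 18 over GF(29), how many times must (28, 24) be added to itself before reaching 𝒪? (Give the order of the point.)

2P: tangent at (28, 24): λ = (3·28² + 21)/(2·24) ≡ 24/19. 19⁻¹ ≡ 26 (mod 29), so λ ≡ 24·26 ≡ 15.
  x = λ² - 28 - 28 = 225 - 56 ≡ 24; y = λ·(28 - 24) - 24 ≡ 7. → (24, 7)
3P: (24, 7) + (28, 24). λ = (24 - 7)/(28 - 24) ≡ 17/4 mod 29. 4⁻¹ ≡ 22 (mod 29) since 4·22 = 88 ≡ 1, so λ ≡ 26.
  x = λ² - 24 - 28 = 676 - 52 ≡ 15; y = λ·(24 - 15) - 7 ≡ 24. → (15, 24)
4P: (15, 24) + (28, 24). λ = (24 - 24)/(28 - 15) ≡ 0/13 mod 29. 13⁻¹ ≡ 9 (mod 29), so λ ≡ 0.
  x = λ² - 15 - 28 = 0 - 43 ≡ 15; y = λ·(15 - 15) - 24 ≡ 5. → (15, 5)
5P: (15, 5) + (28, 24). λ = (24 - 5)/(28 - 15) ≡ 19/13 mod 29. 13⁻¹ ≡ 9 (mod 29), so λ ≡ 26.
  x = λ² - 15 - 28 = 676 - 43 ≡ 24; y = λ·(15 - 24) - 5 ≡ 22. → (24, 22)
6P: (24, 22) + (28, 24). λ = (24 - 22)/(28 - 24) ≡ 2/4 mod 29. 4⁻¹ ≡ 22 (mod 29), so λ ≡ 15.
  x = λ² - 24 - 28 = 225 - 52 ≡ 28; y = λ·(24 - 28) - 22 ≡ 5. → (28, 5)
7P: (28, 5) + (28, 24): same x and y₁ ≡ -y₂, so the sum is 𝒪.
7P = 𝒪, so the order is 7.

7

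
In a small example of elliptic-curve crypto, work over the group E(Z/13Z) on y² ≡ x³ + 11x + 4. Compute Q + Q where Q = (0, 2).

tangent at (0, 2): λ = (3·0² + 11)/(2·2) ≡ 11/4. 4⁻¹ ≡ 10 (mod 13), so λ ≡ 11·10 ≡ 6.
  x = λ² - 0 - 0 = 36 - 0 ≡ 10; y = λ·(0 - 10) - 2 ≡ 3. → (10, 3)

(10, 3)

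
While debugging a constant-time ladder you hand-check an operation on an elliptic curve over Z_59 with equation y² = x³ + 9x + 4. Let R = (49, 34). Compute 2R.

tangent at (49, 34): λ = (3·49² + 9)/(2·34) ≡ 14/9. 9⁻¹ ≡ 46 (mod 59), so λ ≡ 14·46 ≡ 54.
  x = λ² - 49 - 49 = 2916 - 98 ≡ 45; y = λ·(49 - 45) - 34 ≡ 5. → (45, 5)

(45, 5)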